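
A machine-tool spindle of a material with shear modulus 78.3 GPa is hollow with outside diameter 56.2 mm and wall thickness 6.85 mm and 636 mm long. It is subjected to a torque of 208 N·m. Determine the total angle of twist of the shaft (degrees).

J = π(d_o⁴ − d_i⁴)/32 = π(0.0562⁴ − 0.0425⁴)/32 = 6.591×10^-7 m⁴.
θ = T·L/(G·J) = 208.0 × 0.636 / (78.3×10⁹ × 6.591×10^-7) = 2.563×10^-3 rad.

0.147°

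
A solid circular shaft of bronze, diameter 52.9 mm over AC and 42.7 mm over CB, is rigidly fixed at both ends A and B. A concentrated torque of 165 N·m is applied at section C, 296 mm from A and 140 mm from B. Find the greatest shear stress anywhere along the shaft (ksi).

0.740 ksi

Compatibility: T_A·a/J_AC = T_B·b/J_CB with T_A + T_B = T₀.
J_AC = 7.69×10^-7 m⁴, J_CB = 3.26×10^-7 m⁴, so T_A = T₀·(J_AC/a)/((J_AC/a)+(J_CB/b)) = 86.95 N·m, T_B = 78.05 N·m.
τ in each portion: τ_AC = 2.99×10^6 Pa, τ_CB = 5.11×10^6 Pa; maximum is in CB.
τ_max = T_CB·r/J = 78.05·0.0214/3.26×10^-7 = 5.105×10^6 Pa.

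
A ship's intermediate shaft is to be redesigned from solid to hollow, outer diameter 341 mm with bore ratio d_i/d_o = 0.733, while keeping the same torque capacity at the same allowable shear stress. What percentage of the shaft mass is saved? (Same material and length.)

Equal τ_max and T ⇒ the solid shaft needs d_s³ = d_o³(1−k⁴), so d_s = 341·(1−0.733⁴)^(1/3) = 304.4 mm.
Area ratio A_h/A_s = d_o²(1−k²)/d_s² = (1−k²)/(1−k⁴)^(2/3) = 0.5807.
Mass saving = 1 − 0.5807 = 41.9 %.

41.9 %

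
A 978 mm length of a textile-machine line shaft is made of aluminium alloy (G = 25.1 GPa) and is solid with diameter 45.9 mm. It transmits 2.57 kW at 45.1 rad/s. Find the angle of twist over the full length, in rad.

0.00510 rad

ω = 45.1 rad/s, so T = P/ω = 2.57×10³ / 45.10 = 56.98 N·m.
J = πd⁴/32 = π(0.0459)⁴/32 = 4.358×10^-7 m⁴.
θ = T·L/(G·J) = 56.98 × 0.978 / (25.1×10⁹ × 4.358×10^-7) = 5.095×10^-3 rad.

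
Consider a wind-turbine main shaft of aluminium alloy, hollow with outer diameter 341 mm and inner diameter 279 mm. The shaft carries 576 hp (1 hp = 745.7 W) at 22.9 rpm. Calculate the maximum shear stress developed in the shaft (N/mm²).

41.7 N/mm²

ω = 2π·22.9/60 = 2.398 rad/s, so T = P/ω = 576×745.7 / 2.398 = 179100 N·m.
J = π(d_o⁴ − d_i⁴)/32 = π(0.341⁴ − 0.279⁴)/32 = 7.326×10^-4 m⁴.
τ_max = T·r/J = 179100 × 0.171 / 7.326×10^-4 = 4.169×10^7 Pa.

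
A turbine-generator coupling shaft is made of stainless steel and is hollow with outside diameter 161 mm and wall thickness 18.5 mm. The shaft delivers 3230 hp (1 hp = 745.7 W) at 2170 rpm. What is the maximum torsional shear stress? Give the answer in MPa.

ω = 2π·2170/60 = 227.2 rad/s, so T = P/ω = 3230×745.7 / 227.2 = 10600 N·m.
J = π(d_o⁴ − d_i⁴)/32 = π(0.161⁴ − 0.124⁴)/32 = 4.275×10^-5 m⁴.
τ_max = T·r/J = 10600 × 0.0805 / 4.275×10^-5 = 1.996×10^7 Pa.

20.0 MPa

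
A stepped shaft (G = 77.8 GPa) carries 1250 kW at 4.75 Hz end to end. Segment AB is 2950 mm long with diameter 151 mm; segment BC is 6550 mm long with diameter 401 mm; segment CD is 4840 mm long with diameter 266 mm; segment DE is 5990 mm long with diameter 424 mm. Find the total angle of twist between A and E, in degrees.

ω = 2π·4.75 = 29.85 rad/s, so T = P/ω = 1250×10³ / 29.85 = 41880 N·m.
J_AB = π(0.151)⁴/32 = 5.10×10^-5 m⁴; J_BC = π(0.401)⁴/32 = 2.54×10^-3 m⁴; J_CD = π(0.266)⁴/32 = 4.92×10^-4 m⁴; J_DE = π(0.424)⁴/32 = 3.17×10^-3 m⁴.
θ = (T/G)·Σ L_i/J_i = (41880/77.8×10⁹)·(2.95/5.10×10^-5 + 6.55/2.54×10^-3 + 4.84/4.92×10^-4 + 5.99/3.17×10^-3) = 0.03882 rad.

2.22°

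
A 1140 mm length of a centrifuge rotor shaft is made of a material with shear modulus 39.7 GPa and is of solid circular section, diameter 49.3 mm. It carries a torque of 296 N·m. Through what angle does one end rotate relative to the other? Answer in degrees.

J = πd⁴/32 = π(0.0493)⁴/32 = 5.799×10^-7 m⁴.
θ = T·L/(G·J) = 296.0 × 1.14 / (39.7×10⁹ × 5.799×10^-7) = 0.01466 rad.

0.840°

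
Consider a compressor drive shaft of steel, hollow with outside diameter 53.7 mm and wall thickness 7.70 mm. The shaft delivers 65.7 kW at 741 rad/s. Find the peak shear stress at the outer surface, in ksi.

0.571 ksi

ω = 741 rad/s, so T = P/ω = 65.7×10³ / 741.0 = 88.66 N·m.
J = π(d_o⁴ − d_i⁴)/32 = π(0.0537⁴ − 0.0383⁴)/32 = 6.051×10^-7 m⁴.
τ_max = T·r/J = 88.66 × 0.0269 / 6.051×10^-7 = 3.934×10^6 Pa.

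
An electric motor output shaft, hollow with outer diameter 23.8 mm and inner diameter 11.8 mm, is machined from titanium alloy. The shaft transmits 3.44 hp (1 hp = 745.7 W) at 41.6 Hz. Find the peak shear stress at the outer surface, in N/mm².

ω = 2π·41.6 = 261.4 rad/s, so T = P/ω = 3.44×745.7 / 261.4 = 9.814 N·m.
J = π(d_o⁴ − d_i⁴)/32 = π(0.0238⁴ − 0.0118⁴)/32 = 2.960×10^-8 m⁴.
τ_max = T·r/J = 9.814 × 0.0119 / 2.960×10^-8 = 3.946×10^6 Pa.

3.95 N/mm²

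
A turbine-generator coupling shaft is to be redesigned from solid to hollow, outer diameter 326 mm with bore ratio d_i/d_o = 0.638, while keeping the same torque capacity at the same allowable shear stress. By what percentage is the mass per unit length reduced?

33.1 %

Equal τ_max and T ⇒ the solid shaft needs d_s³ = d_o³(1−k⁴), so d_s = 326·(1−0.638⁴)^(1/3) = 306.9 mm.
Area ratio A_h/A_s = d_o²(1−k²)/d_s² = (1−k²)/(1−k⁴)^(2/3) = 0.6691.
Mass saving = 1 − 0.6691 = 33.1 %.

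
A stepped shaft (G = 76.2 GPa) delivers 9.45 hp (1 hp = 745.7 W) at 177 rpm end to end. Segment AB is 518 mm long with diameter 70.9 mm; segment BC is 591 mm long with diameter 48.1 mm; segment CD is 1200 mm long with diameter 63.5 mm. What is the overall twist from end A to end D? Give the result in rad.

ω = 2π·177/60 = 18.54 rad/s, so T = P/ω = 9.45×745.7 / 18.54 = 380.2 N·m.
J_AB = π(0.0709)⁴/32 = 2.48×10^-6 m⁴; J_BC = π(0.0481)⁴/32 = 5.26×10^-7 m⁴; J_CD = π(0.0635)⁴/32 = 1.60×10^-6 m⁴.
θ = (T/G)·Σ L_i/J_i = (380.2/76.2×10⁹)·(0.518/2.48×10^-6 + 0.591/5.26×10^-7 + 1.20/1.60×10^-6) = 0.01040 rad.

0.0104 rad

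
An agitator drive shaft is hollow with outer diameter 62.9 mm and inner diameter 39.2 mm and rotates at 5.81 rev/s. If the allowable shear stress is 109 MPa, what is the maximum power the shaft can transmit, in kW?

J = π(d_o⁴ − d_i⁴)/32 = π(0.0629⁴ − 0.0392⁴)/32 = 1.305×10^-6 m⁴.
T_max = τ_allow·J/r = 1.09×10^8 × 1.305×10^-6 / 0.0314 = 4523 N·m.
ω = 2π·5.81 = 36.51 rad/s, so P_max = T_max·ω = 1.651×10^5 W.

165 kW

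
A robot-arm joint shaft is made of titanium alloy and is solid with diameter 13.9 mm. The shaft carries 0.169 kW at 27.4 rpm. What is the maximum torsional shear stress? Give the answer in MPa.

112 MPa

ω = 2π·27.4/60 = 2.869 rad/s, so T = P/ω = 0.169×10³ / 2.869 = 58.90 N·m.
J = πd⁴/32 = π(0.0139)⁴/32 = 3.665×10^-9 m⁴.
τ_max = T·r/J = 58.90 × 0.00695 / 3.665×10^-9 = 1.117×10^8 Pa.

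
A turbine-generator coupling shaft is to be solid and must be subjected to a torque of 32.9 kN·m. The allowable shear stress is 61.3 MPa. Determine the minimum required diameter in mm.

140 mm

For a solid shaft τ_max = 16T/(πd³), so d = (16T/(π τ_allow))^(1/3) = (16·32900/(π·6.13×10^7))^(1/3) = 0.1398 m.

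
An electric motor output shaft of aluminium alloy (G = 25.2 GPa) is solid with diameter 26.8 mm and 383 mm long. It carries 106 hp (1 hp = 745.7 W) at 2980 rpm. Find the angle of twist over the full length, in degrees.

4.36°

ω = 2π·2980/60 = 312.1 rad/s, so T = P/ω = 106×745.7 / 312.1 = 253.3 N·m.
J = πd⁴/32 = π(0.0268)⁴/32 = 5.065×10^-8 m⁴.
θ = T·L/(G·J) = 253.3 × 0.383 / (25.2×10⁹ × 5.065×10^-8) = 0.07601 rad.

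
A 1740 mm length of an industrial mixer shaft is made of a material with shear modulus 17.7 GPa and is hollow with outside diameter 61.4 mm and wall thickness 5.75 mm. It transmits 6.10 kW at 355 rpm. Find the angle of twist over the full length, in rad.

0.0205 rad

ω = 2π·355/60 = 37.18 rad/s, so T = P/ω = 6.10×10³ / 37.18 = 164.1 N·m.
J = π(d_o⁴ − d_i⁴)/32 = π(0.0614⁴ − 0.0499⁴)/32 = 7.866×10^-7 m⁴.
θ = T·L/(G·J) = 164.1 × 1.74 / (17.7×10⁹ × 7.866×10^-7) = 0.02051 rad.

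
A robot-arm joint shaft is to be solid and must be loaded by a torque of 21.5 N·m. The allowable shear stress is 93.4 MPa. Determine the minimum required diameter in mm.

For a solid shaft τ_max = 16T/(πd³), so d = (16T/(π τ_allow))^(1/3) = (16·21.50/(π·9.34×10^7))^(1/3) = 0.01054 m.

10.5 mm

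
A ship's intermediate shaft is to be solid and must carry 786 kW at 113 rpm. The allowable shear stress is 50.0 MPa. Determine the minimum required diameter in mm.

ω = 2π·113/60 = 11.83 rad/s, so T = P/ω = 786×10³ / 11.83 = 66420 N·m.
For a solid shaft τ_max = 16T/(πd³), so d = (16T/(π τ_allow))^(1/3) = (16·66420/(π·5.00×10^7))^(1/3) = 0.1891 m.

189 mm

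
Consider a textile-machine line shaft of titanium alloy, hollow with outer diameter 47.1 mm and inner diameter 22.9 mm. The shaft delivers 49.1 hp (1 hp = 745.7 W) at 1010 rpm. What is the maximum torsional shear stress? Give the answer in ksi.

2.59 ksi

ω = 2π·1010/60 = 105.8 rad/s, so T = P/ω = 49.1×745.7 / 105.8 = 346.2 N·m.
J = π(d_o⁴ − d_i⁴)/32 = π(0.0471⁴ − 0.0229⁴)/32 = 4.562×10^-7 m⁴.
τ_max = T·r/J = 346.2 × 0.0236 / 4.562×10^-7 = 1.787×10^7 Pa.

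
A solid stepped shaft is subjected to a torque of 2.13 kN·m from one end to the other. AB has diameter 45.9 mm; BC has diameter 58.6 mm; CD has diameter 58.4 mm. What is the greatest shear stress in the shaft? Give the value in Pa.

Under the same torque, τ_max = 16T/(πd³) is largest where d is smallest — segment AB (d = 45.9 mm).
τ_max = 16·2130/(π·(0.0459)³) = 1.122×10^8 Pa.

1.12e8 Pa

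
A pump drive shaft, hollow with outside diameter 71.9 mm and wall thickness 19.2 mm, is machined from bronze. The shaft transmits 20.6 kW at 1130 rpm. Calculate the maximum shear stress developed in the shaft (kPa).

2500 kPa

ω = 2π·1130/60 = 118.3 rad/s, so T = P/ω = 20.6×10³ / 118.3 = 174.1 N·m.
J = π(d_o⁴ − d_i⁴)/32 = π(0.0719⁴ − 0.0335⁴)/32 = 2.500×10^-6 m⁴.
τ_max = T·r/J = 174.1 × 0.0360 / 2.500×10^-6 = 2.503×10^6 Pa.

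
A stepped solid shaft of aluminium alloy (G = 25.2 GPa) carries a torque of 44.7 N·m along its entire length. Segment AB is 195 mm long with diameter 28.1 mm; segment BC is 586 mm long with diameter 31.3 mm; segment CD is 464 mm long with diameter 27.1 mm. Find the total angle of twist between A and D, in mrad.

J_AB = π(0.0281)⁴/32 = 6.12×10^-8 m⁴; J_BC = π(0.0313)⁴/32 = 9.42×10^-8 m⁴; J_CD = π(0.0271)⁴/32 = 5.30×10^-8 m⁴.
θ = (T/G)·Σ L_i/J_i = (44.70/25.2×10⁹)·(0.195/6.12×10^-8 + 0.586/9.42×10^-8 + 0.464/5.30×10^-8) = 0.03223 rad.

32.2 mrad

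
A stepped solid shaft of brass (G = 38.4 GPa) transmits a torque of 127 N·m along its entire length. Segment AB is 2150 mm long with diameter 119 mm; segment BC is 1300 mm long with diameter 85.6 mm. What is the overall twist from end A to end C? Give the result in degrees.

J_AB = π(0.119)⁴/32 = 1.97×10^-5 m⁴; J_BC = π(0.0856)⁴/32 = 5.27×10^-6 m⁴.
θ = (T/G)·Σ L_i/J_i = (127.0/38.4×10⁹)·(2.15/1.97×10^-5 + 1.30/5.27×10^-6) = 1.177×10^-3 rad.

0.0674°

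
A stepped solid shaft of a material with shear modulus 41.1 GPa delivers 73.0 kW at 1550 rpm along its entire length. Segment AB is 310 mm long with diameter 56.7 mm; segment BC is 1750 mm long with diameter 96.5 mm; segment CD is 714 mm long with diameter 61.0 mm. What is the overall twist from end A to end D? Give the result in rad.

0.0113 rad

ω = 2π·1550/60 = 162.3 rad/s, so T = P/ω = 73.0×10³ / 162.3 = 449.7 N·m.
J_AB = π(0.0567)⁴/32 = 1.01×10^-6 m⁴; J_BC = π(0.0965)⁴/32 = 8.51×10^-6 m⁴; J_CD = π(0.0610)⁴/32 = 1.36×10^-6 m⁴.
θ = (T/G)·Σ L_i/J_i = (449.7/41.1×10⁹)·(0.310/1.01×10^-6 + 1.75/8.51×10^-6 + 0.714/1.36×10^-6) = 0.01134 rad.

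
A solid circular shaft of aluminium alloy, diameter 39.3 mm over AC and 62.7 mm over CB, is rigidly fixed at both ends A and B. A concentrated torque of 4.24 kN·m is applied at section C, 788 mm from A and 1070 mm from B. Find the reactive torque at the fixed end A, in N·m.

735 N·m

Compatibility: T_A·a/J_AC = T_B·b/J_CB with T_A + T_B = T₀.
J_AC = 2.34×10^-7 m⁴, J_CB = 1.52×10^-6 m⁴, so T_A = T₀·(J_AC/a)/((J_AC/a)+(J_CB/b)) = 734.7 N·m, T_B = 3505 N·m.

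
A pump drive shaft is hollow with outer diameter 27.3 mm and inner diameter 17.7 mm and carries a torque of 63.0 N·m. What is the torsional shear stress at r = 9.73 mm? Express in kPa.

13700 kPa

J = π(d_o⁴ − d_i⁴)/32 = π(0.0273⁴ − 0.0177⁴)/32 = 4.490×10^-8 m⁴.
Shear stress varies linearly with radius: τ = T·r/J = 63.00 × 0.00973 / 4.490×10^-8 = 1.365×10^7 Pa.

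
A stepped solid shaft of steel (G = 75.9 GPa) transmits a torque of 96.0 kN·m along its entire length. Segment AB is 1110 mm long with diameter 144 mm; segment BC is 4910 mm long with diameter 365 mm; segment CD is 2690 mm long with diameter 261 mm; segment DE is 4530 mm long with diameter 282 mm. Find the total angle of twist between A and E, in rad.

J_AB = π(0.144)⁴/32 = 4.22×10^-5 m⁴; J_BC = π(0.365)⁴/32 = 1.74×10^-3 m⁴; J_CD = π(0.261)⁴/32 = 4.56×10^-4 m⁴; J_DE = π(0.282)⁴/32 = 6.21×10^-4 m⁴.
θ = (T/G)·Σ L_i/J_i = (96000/75.9×10⁹)·(1.11/4.22×10^-5 + 4.91/1.74×10^-3 + 2.69/4.56×10^-4 + 4.53/6.21×10^-4) = 0.05352 rad.

0.0535 rad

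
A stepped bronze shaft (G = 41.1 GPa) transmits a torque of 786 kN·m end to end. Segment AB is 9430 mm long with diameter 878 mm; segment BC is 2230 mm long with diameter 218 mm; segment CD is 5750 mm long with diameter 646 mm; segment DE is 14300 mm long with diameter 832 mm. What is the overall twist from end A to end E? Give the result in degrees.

J_AB = π(0.878)⁴/32 = 0.0583 m⁴; J_BC = π(0.218)⁴/32 = 2.22×10^-4 m⁴; J_CD = π(0.646)⁴/32 = 0.0171 m⁴; J_DE = π(0.832)⁴/32 = 0.0470 m⁴.
θ = (T/G)·Σ L_i/J_i = (786000/41.1×10⁹)·(9.43/0.0583 + 2.23/2.22×10^-4 + 5.75/0.0171 + 14.3/0.0470) = 0.2077 rad.

11.9°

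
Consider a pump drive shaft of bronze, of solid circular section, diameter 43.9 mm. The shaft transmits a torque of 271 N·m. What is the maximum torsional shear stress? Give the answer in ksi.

J = πd⁴/32 = π(0.0439)⁴/32 = 3.646×10^-7 m⁴.
τ_max = T·r/J = 271.0 × 0.0220 / 3.646×10^-7 = 1.631×10^7 Pa.

2.37 ksi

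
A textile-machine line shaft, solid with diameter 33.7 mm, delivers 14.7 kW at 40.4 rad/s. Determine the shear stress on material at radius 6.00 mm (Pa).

1.72e7 Pa

ω = 40.4 rad/s, so T = P/ω = 14.7×10³ / 40.40 = 363.9 N·m.
J = πd⁴/32 = π(0.0337)⁴/32 = 1.266×10^-7 m⁴.
Shear stress varies linearly with radius: τ = T·r/J = 363.9 × 0.00600 / 1.266×10^-7 = 1.724×10^7 Pa.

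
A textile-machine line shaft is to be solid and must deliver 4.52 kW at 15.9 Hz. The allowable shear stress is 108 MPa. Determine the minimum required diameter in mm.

12.9 mm

ω = 2π·15.9 = 99.90 rad/s, so T = P/ω = 4.52×10³ / 99.90 = 45.24 N·m.
For a solid shaft τ_max = 16T/(πd³), so d = (16T/(π τ_allow))^(1/3) = (16·45.24/(π·1.08×10^8))^(1/3) = 0.01287 m.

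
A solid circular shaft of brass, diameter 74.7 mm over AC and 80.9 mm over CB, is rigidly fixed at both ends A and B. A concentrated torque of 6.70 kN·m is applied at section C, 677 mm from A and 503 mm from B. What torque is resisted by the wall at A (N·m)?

Compatibility: T_A·a/J_AC = T_B·b/J_CB with T_A + T_B = T₀.
J_AC = 3.06×10^-6 m⁴, J_CB = 4.21×10^-6 m⁴, so T_A = T₀·(J_AC/a)/((J_AC/a)+(J_CB/b)) = 2350 N·m, T_B = 4350 N·m.

2350 N·m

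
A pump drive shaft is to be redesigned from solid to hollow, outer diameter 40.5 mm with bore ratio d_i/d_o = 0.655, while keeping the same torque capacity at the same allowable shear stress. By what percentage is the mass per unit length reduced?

Equal τ_max and T ⇒ the solid shaft needs d_s³ = d_o³(1−k⁴), so d_s = 40.5·(1−0.655⁴)^(1/3) = 37.84 mm.
Area ratio A_h/A_s = d_o²(1−k²)/d_s² = (1−k²)/(1−k⁴)^(2/3) = 0.6539.
Mass saving = 1 − 0.6539 = 34.6 %.

34.6 %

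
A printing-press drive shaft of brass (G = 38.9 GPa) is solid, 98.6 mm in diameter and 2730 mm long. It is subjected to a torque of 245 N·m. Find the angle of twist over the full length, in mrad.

1.85 mrad

J = πd⁴/32 = π(0.0986)⁴/32 = 9.279×10^-6 m⁴.
θ = T·L/(G·J) = 245.0 × 2.73 / (38.9×10⁹ × 9.279×10^-6) = 1.853×10^-3 rad.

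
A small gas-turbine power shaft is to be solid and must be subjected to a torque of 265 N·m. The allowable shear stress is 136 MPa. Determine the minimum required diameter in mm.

For a solid shaft τ_max = 16T/(πd³), so d = (16T/(π τ_allow))^(1/3) = (16·265.0/(π·1.36×10^8))^(1/3) = 0.02149 m.

21.5 mm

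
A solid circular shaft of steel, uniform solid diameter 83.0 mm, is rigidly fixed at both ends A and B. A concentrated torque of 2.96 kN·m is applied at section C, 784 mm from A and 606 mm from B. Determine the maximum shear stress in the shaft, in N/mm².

With uniform GJ and both ends fixed, compatibility θ_AC = θ_CB gives T_A·a = T_B·b, together with T_A + T_B = T₀.
T_A = T₀·b/(a+b) = 2960·606/1390 = 1290 N·m; T_B = 1670 N·m.
τ in each portion: τ_AC = 1.15×10^7 Pa, τ_CB = 1.49×10^7 Pa; maximum is in CB.
τ_max = T_CB·r/J = 1670·0.0415/4.66×10^-6 = 1.487×10^7 Pa.

14.9 N/mm²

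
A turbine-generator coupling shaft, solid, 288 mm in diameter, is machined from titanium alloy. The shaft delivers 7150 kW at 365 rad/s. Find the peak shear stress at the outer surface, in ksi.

0.606 ksi

ω = 365 rad/s, so T = P/ω = 7150×10³ / 365.0 = 19590 N·m.
J = πd⁴/32 = π(0.288)⁴/32 = 6.754×10^-4 m⁴.
τ_max = T·r/J = 19590 × 0.144 / 6.754×10^-4 = 4.176×10^6 Pa.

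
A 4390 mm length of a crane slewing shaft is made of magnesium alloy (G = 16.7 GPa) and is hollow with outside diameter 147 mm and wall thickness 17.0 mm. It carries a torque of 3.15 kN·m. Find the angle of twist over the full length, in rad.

J = π(d_o⁴ − d_i⁴)/32 = π(0.147⁴ − 0.113⁴)/32 = 2.984×10^-5 m⁴.
θ = T·L/(G·J) = 3150 × 4.39 / (16.7×10⁹ × 2.984×10^-5) = 0.02775 rad.

0.0278 rad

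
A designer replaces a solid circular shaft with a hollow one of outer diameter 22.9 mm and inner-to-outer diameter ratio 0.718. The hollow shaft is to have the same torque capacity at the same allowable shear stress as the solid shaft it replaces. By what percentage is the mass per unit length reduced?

40.5 %

Equal τ_max and T ⇒ the solid shaft needs d_s³ = d_o³(1−k⁴), so d_s = 22.9·(1−0.718⁴)^(1/3) = 20.66 mm.
Area ratio A_h/A_s = d_o²(1−k²)/d_s² = (1−k²)/(1−k⁴)^(2/3) = 0.5953.
Mass saving = 1 − 0.5953 = 40.5 %.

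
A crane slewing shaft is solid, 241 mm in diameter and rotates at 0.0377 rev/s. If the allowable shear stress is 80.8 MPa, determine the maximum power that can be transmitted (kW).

J = πd⁴/32 = π(0.241)⁴/32 = 3.312×10^-4 m⁴.
T_max = τ_allow·J/r = 8.08×10^7 × 3.312×10^-4 / 0.120 = 222100 N·m.
ω = 2π·0.0377 = 0.2369 rad/s, so P_max = T_max·ω = 5.260×10^4 W.

52.6 kW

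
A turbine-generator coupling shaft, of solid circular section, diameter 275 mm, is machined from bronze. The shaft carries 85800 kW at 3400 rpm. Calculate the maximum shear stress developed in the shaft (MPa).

ω = 2π·3400/60 = 356.0 rad/s, so T = P/ω = 85800×10³ / 356.0 = 241000 N·m.
J = πd⁴/32 = π(0.275)⁴/32 = 5.615×10^-4 m⁴.
τ_max = T·r/J = 241000 × 0.138 / 5.615×10^-4 = 5.901×10^7 Pa.

59.0 MPa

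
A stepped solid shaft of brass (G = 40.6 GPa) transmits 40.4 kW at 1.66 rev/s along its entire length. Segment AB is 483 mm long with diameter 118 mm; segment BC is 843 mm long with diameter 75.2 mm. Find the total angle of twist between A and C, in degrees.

ω = 2π·1.66 = 10.43 rad/s, so T = P/ω = 40.4×10³ / 10.43 = 3873 N·m.
J_AB = π(0.118)⁴/32 = 1.90×10^-5 m⁴; J_BC = π(0.0752)⁴/32 = 3.14×10^-6 m⁴.
θ = (T/G)·Σ L_i/J_i = (3873/40.6×10⁹)·(0.483/1.90×10^-5 + 0.843/3.14×10^-6) = 0.02804 rad.

1.61°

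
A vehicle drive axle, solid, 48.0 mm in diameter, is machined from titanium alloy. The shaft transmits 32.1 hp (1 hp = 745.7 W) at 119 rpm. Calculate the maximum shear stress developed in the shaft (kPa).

88500 kPa

ω = 2π·119/60 = 12.46 rad/s, so T = P/ω = 32.1×745.7 / 12.46 = 1921 N·m.
J = πd⁴/32 = π(0.0480)⁴/32 = 5.212×10^-7 m⁴.
τ_max = T·r/J = 1921 × 0.0240 / 5.212×10^-7 = 8.846×10^7 Pa.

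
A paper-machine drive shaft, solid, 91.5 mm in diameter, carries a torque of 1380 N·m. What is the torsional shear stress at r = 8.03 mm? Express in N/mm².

J = πd⁴/32 = π(0.0915)⁴/32 = 6.882×10^-6 m⁴.
Shear stress varies linearly with radius: τ = T·r/J = 1380 × 0.00803 / 6.882×10^-6 = 1.610×10^6 Pa.

1.61 N/mm²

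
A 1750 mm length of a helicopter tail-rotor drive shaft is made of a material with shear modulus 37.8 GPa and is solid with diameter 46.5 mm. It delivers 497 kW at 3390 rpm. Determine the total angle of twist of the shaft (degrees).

8.09°

ω = 2π·3390/60 = 355.0 rad/s, so T = P/ω = 497×10³ / 355.0 = 1400 N·m.
J = πd⁴/32 = π(0.0465)⁴/32 = 4.590×10^-7 m⁴.
θ = T·L/(G·J) = 1400 × 1.75 / (37.8×10⁹ × 4.590×10^-7) = 0.1412 rad.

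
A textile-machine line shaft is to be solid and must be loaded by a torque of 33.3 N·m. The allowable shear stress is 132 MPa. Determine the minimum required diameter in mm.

For a solid shaft τ_max = 16T/(πd³), so d = (16T/(π τ_allow))^(1/3) = (16·33.30/(π·1.32×10^8))^(1/3) = 0.01087 m.

10.9 mm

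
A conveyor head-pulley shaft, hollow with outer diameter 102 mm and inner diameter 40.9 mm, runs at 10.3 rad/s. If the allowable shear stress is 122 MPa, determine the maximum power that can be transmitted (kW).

255 kW

J = π(d_o⁴ − d_i⁴)/32 = π(0.102⁴ − 0.0409⁴)/32 = 1.035×10^-5 m⁴.
T_max = τ_allow·J/r = 1.22×10^8 × 1.035×10^-5 / 0.0510 = 24760 N·m.
ω = 10.3 rad/s, so P_max = T_max·ω = 2.551×10^5 W.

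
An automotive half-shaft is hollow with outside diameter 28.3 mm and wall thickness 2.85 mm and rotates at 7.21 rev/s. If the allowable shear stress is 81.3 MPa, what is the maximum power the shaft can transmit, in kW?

J = π(d_o⁴ − d_i⁴)/32 = π(0.0283⁴ − 0.0226⁴)/32 = 3.736×10^-8 m⁴.
T_max = τ_allow·J/r = 8.13×10^7 × 3.736×10^-8 / 0.0142 = 214.7 N·m.
ω = 2π·7.21 = 45.30 rad/s, so P_max = T_max·ω = 9724 W.

9.72 kW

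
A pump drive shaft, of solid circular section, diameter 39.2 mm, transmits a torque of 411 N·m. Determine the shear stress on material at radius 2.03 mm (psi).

J = πd⁴/32 = π(0.0392)⁴/32 = 2.318×10^-7 m⁴.
Shear stress varies linearly with radius: τ = T·r/J = 411.0 × 0.00203 / 2.318×10^-7 = 3.599×10^6 Pa.

522 psi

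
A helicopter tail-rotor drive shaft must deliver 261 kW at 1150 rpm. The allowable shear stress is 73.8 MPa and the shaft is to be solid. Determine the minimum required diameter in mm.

ω = 2π·1150/60 = 120.4 rad/s, so T = P/ω = 261×10³ / 120.4 = 2167 N·m.
For a solid shaft τ_max = 16T/(πd³), so d = (16T/(π τ_allow))^(1/3) = (16·2167/(π·7.38×10^7))^(1/3) = 0.05308 m.

53.1 mm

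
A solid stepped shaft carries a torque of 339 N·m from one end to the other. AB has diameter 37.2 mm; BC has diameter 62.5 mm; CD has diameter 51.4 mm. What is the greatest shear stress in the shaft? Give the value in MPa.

33.5 MPa

Under the same torque, τ_max = 16T/(πd³) is largest where d is smallest — segment AB (d = 37.2 mm).
τ_max = 16·339.0/(π·(0.0372)³) = 3.354×10^7 Pa.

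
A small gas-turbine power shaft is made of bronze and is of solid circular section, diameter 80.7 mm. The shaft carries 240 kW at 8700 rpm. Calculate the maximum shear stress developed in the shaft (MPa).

2.55 MPa

ω = 2π·8700/60 = 911.1 rad/s, so T = P/ω = 240×10³ / 911.1 = 263.4 N·m.
J = πd⁴/32 = π(0.0807)⁴/32 = 4.164×10^-6 m⁴.
τ_max = T·r/J = 263.4 × 0.0404 / 4.164×10^-6 = 2.553×10^6 Pa.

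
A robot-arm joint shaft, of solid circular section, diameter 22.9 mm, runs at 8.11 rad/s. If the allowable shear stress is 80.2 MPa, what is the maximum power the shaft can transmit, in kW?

1.53 kW

J = πd⁴/32 = π(0.0229)⁴/32 = 2.700×10^-8 m⁴.
T_max = τ_allow·J/r = 8.02×10^7 × 2.700×10^-8 / 0.0115 = 189.1 N·m.
ω = 8.11 rad/s, so P_max = T_max·ω = 1534 W.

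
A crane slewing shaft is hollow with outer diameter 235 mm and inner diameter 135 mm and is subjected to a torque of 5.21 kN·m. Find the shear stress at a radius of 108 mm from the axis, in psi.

306 psi

J = π(d_o⁴ − d_i⁴)/32 = π(0.235⁴ − 0.135⁴)/32 = 2.668×10^-4 m⁴.
Shear stress varies linearly with radius: τ = T·r/J = 5210 × 0.108 / 2.668×10^-4 = 2.109×10^6 Pa.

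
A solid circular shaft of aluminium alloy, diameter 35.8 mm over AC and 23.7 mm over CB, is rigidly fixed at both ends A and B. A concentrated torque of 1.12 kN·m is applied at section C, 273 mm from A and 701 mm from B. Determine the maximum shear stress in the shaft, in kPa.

Compatibility: T_A·a/J_AC = T_B·b/J_CB with T_A + T_B = T₀.
J_AC = 1.61×10^-7 m⁴, J_CB = 3.10×10^-8 m⁴, so T_A = T₀·(J_AC/a)/((J_AC/a)+(J_CB/b)) = 1042 N·m, T_B = 77.95 N·m.
τ in each portion: τ_AC = 1.16×10^8 Pa, τ_CB = 2.98×10^7 Pa; maximum is in AC.
τ_max = T_AC·r/J = 1042·0.0179/1.61×10^-7 = 1.157×10^8 Pa.

116000 kPa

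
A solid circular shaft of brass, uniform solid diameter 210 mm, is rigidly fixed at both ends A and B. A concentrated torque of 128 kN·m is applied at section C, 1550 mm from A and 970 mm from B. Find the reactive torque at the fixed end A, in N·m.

With uniform GJ and both ends fixed, compatibility θ_AC = θ_CB gives T_A·a = T_B·b, together with T_A + T_B = T₀.
T_A = T₀·b/(a+b) = 128000·970/2520 = 49270 N·m; T_B = 78730 N·m.

49300 N·m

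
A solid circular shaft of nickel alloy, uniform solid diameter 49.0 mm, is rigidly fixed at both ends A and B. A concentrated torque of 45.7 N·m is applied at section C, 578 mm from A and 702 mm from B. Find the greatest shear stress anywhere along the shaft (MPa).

With uniform GJ and both ends fixed, compatibility θ_AC = θ_CB gives T_A·a = T_B·b, together with T_A + T_B = T₀.
T_A = T₀·b/(a+b) = 45.70·702/1280 = 25.06 N·m; T_B = 20.64 N·m.
τ in each portion: τ_AC = 1.08×10^6 Pa, τ_CB = 8.93×10^5 Pa; maximum is in AC.
τ_max = T_AC·r/J = 25.06·0.0245/5.66×10^-7 = 1.085×10^6 Pa.

1.08 MPa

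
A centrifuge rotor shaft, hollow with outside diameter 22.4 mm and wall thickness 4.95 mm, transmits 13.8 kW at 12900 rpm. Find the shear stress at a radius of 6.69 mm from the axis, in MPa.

3.06 MPa

ω = 2π·12900/60 = 1351 rad/s, so T = P/ω = 13.8×10³ / 1351 = 10.22 N·m.
J = π(d_o⁴ − d_i⁴)/32 = π(0.0224⁴ − 0.0125⁴)/32 = 2.232×10^-8 m⁴.
Shear stress varies linearly with radius: τ = T·r/J = 10.22 × 0.00669 / 2.232×10^-8 = 3.062×10^6 Pa.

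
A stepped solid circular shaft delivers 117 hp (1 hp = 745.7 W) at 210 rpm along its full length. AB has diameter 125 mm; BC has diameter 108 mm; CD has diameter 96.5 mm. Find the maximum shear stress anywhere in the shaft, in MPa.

22.5 MPa

ω = 2π·210/60 = 21.99 rad/s, so T = P/ω = 117×745.7 / 21.99 = 3967 N·m.
Under the same torque, τ_max = 16T/(πd³) is largest where d is smallest — segment CD (d = 96.5 mm).
τ_max = 16·3967/(π·(0.0965)³) = 2.248×10^7 Pa.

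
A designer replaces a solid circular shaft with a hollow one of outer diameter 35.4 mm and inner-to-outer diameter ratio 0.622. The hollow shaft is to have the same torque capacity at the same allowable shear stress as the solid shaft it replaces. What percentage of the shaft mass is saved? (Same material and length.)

31.7 %

Equal τ_max and T ⇒ the solid shaft needs d_s³ = d_o³(1−k⁴), so d_s = 35.4·(1−0.622⁴)^(1/3) = 33.54 mm.
Area ratio A_h/A_s = d_o²(1−k²)/d_s² = (1−k²)/(1−k⁴)^(2/3) = 0.6831.
Mass saving = 1 − 0.6831 = 31.7 %.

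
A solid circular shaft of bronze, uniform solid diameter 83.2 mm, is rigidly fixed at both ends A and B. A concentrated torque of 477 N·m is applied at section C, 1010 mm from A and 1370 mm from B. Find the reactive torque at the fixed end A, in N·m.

275 N·m

With uniform GJ and both ends fixed, compatibility θ_AC = θ_CB gives T_A·a = T_B·b, together with T_A + T_B = T₀.
T_A = T₀·b/(a+b) = 477.0·1370/2380 = 274.6 N·m; T_B = 202.4 N·m.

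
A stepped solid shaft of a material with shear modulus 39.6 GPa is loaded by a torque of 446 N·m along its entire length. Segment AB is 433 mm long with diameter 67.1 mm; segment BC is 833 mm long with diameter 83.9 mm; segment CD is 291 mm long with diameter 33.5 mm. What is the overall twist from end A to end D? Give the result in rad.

J_AB = π(0.0671)⁴/32 = 1.99×10^-6 m⁴; J_BC = π(0.0839)⁴/32 = 4.86×10^-6 m⁴; J_CD = π(0.0335)⁴/32 = 1.24×10^-7 m⁴.
θ = (T/G)·Σ L_i/J_i = (446.0/39.6×10⁹)·(0.433/1.99×10^-6 + 0.833/4.86×10^-6 + 0.291/1.24×10^-7) = 0.03089 rad.

0.0309 rad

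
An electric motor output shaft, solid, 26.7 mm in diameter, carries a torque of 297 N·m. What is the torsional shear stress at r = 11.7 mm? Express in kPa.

69600 kPa

J = πd⁴/32 = π(0.0267)⁴/32 = 4.989×10^-8 m⁴.
Shear stress varies linearly with radius: τ = T·r/J = 297.0 × 0.0117 / 4.989×10^-8 = 6.965×10^7 Pa.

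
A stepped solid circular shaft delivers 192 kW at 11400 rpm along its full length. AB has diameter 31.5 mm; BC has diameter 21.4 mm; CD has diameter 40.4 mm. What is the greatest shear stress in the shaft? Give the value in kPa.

ω = 2π·11400/60 = 1194 rad/s, so T = P/ω = 192×10³ / 1194 = 160.8 N·m.
Under the same torque, τ_max = 16T/(πd³) is largest where d is smallest — segment BC (d = 21.4 mm).
τ_max = 16·160.8/(π·(0.0214)³) = 8.358×10^7 Pa.

83600 kPa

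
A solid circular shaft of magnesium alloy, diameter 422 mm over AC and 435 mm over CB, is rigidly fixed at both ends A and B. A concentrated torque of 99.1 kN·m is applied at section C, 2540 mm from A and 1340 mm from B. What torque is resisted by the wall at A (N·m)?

Compatibility: T_A·a/J_AC = T_B·b/J_CB with T_A + T_B = T₀.
J_AC = 3.11×10^-3 m⁴, J_CB = 3.52×10^-3 m⁴, so T_A = T₀·(J_AC/a)/((J_AC/a)+(J_CB/b)) = 31560 N·m, T_B = 67540 N·m.

31600 N·m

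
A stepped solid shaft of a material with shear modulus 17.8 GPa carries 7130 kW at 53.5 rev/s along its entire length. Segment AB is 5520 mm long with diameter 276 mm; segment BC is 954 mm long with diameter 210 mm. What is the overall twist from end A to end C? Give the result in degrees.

1.00°

ω = 2π·53.5 = 336.2 rad/s, so T = P/ω = 7130×10³ / 336.2 = 21210 N·m.
J_AB = π(0.276)⁴/32 = 5.70×10^-4 m⁴; J_BC = π(0.210)⁴/32 = 1.91×10^-4 m⁴.
θ = (T/G)·Σ L_i/J_i = (21210/17.8×10⁹)·(5.52/5.70×10^-4 + 0.954/1.91×10^-4) = 0.01750 rad.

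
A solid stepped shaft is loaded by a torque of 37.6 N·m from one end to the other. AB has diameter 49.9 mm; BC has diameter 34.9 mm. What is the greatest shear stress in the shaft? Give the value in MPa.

4.50 MPa

Under the same torque, τ_max = 16T/(πd³) is largest where d is smallest — segment BC (d = 34.9 mm).
τ_max = 16·37.60/(π·(0.0349)³) = 4.505×10^6 Pa.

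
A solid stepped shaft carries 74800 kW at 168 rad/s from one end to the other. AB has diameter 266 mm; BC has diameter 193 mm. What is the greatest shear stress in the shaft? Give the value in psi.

ω = 168 rad/s, so T = P/ω = 74800×10³ / 168.0 = 445200 N·m.
Under the same torque, τ_max = 16T/(πd³) is largest where d is smallest — segment BC (d = 193 mm).
τ_max = 16·445200/(π·(0.193)³) = 3.154×10^8 Pa.

45700 psi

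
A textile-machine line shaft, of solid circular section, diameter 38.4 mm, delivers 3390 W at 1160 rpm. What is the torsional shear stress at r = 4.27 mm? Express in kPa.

ω = 2π·1160/60 = 121.5 rad/s, so T = P/ω = 3390 / 121.5 = 27.91 N·m.
J = πd⁴/32 = π(0.0384)⁴/32 = 2.135×10^-7 m⁴.
Shear stress varies linearly with radius: τ = T·r/J = 27.91 × 0.00427 / 2.135×10^-7 = 5.582×10^5 Pa.

558 kPa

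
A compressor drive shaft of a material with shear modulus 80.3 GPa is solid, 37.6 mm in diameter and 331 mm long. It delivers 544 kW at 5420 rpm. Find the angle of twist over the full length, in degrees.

1.15°

ω = 2π·5420/60 = 567.6 rad/s, so T = P/ω = 544×10³ / 567.6 = 958.5 N·m.
J = πd⁴/32 = π(0.0376)⁴/32 = 1.962×10^-7 m⁴.
θ = T·L/(G·J) = 958.5 × 0.331 / (80.3×10⁹ × 1.962×10^-7) = 0.02013 rad.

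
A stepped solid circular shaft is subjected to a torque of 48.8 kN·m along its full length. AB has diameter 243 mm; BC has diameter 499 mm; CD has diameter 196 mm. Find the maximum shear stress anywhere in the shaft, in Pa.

Under the same torque, τ_max = 16T/(πd³) is largest where d is smallest — segment CD (d = 196 mm).
τ_max = 16·48800/(π·(0.196)³) = 3.301×10^7 Pa.

3.30e7 Pa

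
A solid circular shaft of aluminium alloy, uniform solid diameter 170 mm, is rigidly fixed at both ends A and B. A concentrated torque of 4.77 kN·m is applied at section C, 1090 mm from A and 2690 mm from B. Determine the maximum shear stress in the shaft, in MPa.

With uniform GJ and both ends fixed, compatibility θ_AC = θ_CB gives T_A·a = T_B·b, together with T_A + T_B = T₀.
T_A = T₀·b/(a+b) = 4770·2690/3780 = 3395 N·m; T_B = 1375 N·m.
τ in each portion: τ_AC = 3.52×10^6 Pa, τ_CB = 1.43×10^6 Pa; maximum is in AC.
τ_max = T_AC·r/J = 3395·0.0850/8.20×10^-5 = 3.519×10^6 Pa.

3.52 MPa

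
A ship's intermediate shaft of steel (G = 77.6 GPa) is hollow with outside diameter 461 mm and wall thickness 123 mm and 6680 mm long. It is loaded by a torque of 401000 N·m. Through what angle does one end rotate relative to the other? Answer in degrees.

J = π(d_o⁴ − d_i⁴)/32 = π(0.461⁴ − 0.215⁴)/32 = 4.224×10^-3 m⁴.
θ = T·L/(G·J) = 401000 × 6.68 / (77.6×10⁹ × 4.224×10^-3) = 8.172×10^-3 rad.

0.468°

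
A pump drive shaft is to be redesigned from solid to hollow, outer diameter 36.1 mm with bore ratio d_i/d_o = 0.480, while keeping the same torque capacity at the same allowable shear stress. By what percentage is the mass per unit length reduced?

Equal τ_max and T ⇒ the solid shaft needs d_s³ = d_o³(1−k⁴), so d_s = 36.1·(1−0.480⁴)^(1/3) = 35.45 mm.
Area ratio A_h/A_s = d_o²(1−k²)/d_s² = (1−k²)/(1−k⁴)^(2/3) = 0.7981.
Mass saving = 1 − 0.7981 = 20.2 %.

20.2 %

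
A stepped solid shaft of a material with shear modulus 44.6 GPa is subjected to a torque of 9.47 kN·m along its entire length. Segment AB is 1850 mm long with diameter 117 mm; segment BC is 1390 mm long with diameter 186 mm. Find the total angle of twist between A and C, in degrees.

1.37°

J_AB = π(0.117)⁴/32 = 1.84×10^-5 m⁴; J_BC = π(0.186)⁴/32 = 1.18×10^-4 m⁴.
θ = (T/G)·Σ L_i/J_i = (9470/44.6×10⁹)·(1.85/1.84×10^-5 + 1.39/1.18×10^-4) = 0.02386 rad.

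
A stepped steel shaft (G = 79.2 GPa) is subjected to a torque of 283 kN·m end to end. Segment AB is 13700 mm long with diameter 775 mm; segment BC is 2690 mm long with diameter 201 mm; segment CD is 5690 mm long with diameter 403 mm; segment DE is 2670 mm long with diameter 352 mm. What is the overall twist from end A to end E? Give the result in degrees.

4.33°

J_AB = π(0.775)⁴/32 = 0.0354 m⁴; J_BC = π(0.201)⁴/32 = 1.60×10^-4 m⁴; J_CD = π(0.403)⁴/32 = 2.59×10^-3 m⁴; J_DE = π(0.352)⁴/32 = 1.51×10^-3 m⁴.
θ = (T/G)·Σ L_i/J_i = (283000/79.2×10⁹)·(13.7/0.0354 + 2.69/1.60×10^-4 + 5.69/2.59×10^-3 + 2.67/1.51×10^-3) = 0.07555 rad.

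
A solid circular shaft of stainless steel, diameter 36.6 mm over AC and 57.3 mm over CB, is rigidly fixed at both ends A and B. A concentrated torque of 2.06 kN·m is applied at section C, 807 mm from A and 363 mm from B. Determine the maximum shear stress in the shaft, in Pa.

Compatibility: T_A·a/J_AC = T_B·b/J_CB with T_A + T_B = T₀.
J_AC = 1.76×10^-7 m⁴, J_CB = 1.06×10^-6 m⁴, so T_A = T₀·(J_AC/a)/((J_AC/a)+(J_CB/b)) = 143.5 N·m, T_B = 1917 N·m.
τ in each portion: τ_AC = 1.49×10^7 Pa, τ_CB = 5.19×10^7 Pa; maximum is in CB.
τ_max = T_CB·r/J = 1917·0.0286/1.06×10^-6 = 5.188×10^7 Pa.

5.19e7 Pa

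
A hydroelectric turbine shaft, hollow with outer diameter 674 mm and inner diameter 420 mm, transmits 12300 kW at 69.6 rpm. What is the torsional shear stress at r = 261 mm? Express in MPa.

ω = 2π·69.6/60 = 7.288 rad/s, so T = P/ω = 12300×10³ / 7.288 = 1.688e6 N·m.
J = π(d_o⁴ − d_i⁴)/32 = π(0.674⁴ − 0.420⁴)/32 = 0.01721 m⁴.
Shear stress varies linearly with radius: τ = T·r/J = 1.688e6 × 0.261 / 0.01721 = 2.560×10^7 Pa.

25.6 MPa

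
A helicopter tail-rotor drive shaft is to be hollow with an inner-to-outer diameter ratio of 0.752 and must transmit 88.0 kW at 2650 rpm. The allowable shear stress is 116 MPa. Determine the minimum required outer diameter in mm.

ω = 2π·2650/60 = 277.5 rad/s, so T = P/ω = 88.0×10³ / 277.5 = 317.1 N·m.
For a hollow shaft with d_i/d_o = 0.752: τ_max = 16T/(π d_o³ (1−k⁴)), so d_o = [16T/(π τ_allow (1−k⁴))]^(1/3) = [16·317.1/(π·1.16×10^8·0.6802)]^(1/3) = 0.02735 m.

27.4 mm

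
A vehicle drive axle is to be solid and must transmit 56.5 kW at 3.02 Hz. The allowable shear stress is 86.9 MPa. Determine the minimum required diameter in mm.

ω = 2π·3.02 = 18.98 rad/s, so T = P/ω = 56.5×10³ / 18.98 = 2978 N·m.
For a solid shaft τ_max = 16T/(πd³), so d = (16T/(π τ_allow))^(1/3) = (16·2978/(π·8.69×10^7))^(1/3) = 0.05588 m.

55.9 mm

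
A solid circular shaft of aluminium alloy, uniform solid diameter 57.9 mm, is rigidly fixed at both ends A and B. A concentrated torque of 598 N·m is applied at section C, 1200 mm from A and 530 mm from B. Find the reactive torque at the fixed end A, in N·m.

183 N·m

With uniform GJ and both ends fixed, compatibility θ_AC = θ_CB gives T_A·a = T_B·b, together with T_A + T_B = T₀.
T_A = T₀·b/(a+b) = 598.0·530/1730 = 183.2 N·m; T_B = 414.8 N·m.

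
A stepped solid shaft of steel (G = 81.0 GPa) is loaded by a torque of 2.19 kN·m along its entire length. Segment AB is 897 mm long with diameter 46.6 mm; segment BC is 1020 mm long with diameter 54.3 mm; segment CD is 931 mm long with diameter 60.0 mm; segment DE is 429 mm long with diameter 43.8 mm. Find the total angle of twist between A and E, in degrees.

J_AB = π(0.0466)⁴/32 = 4.63×10^-7 m⁴; J_BC = π(0.0543)⁴/32 = 8.53×10^-7 m⁴; J_CD = π(0.0600)⁴/32 = 1.27×10^-6 m⁴; J_DE = π(0.0438)⁴/32 = 3.61×10^-7 m⁴.
θ = (T/G)·Σ L_i/J_i = (2190/81.0×10⁹)·(0.897/4.63×10^-7 + 1.02/8.53×10^-7 + 0.931/1.27×10^-6 + 0.429/3.61×10^-7) = 0.1366 rad.

7.83°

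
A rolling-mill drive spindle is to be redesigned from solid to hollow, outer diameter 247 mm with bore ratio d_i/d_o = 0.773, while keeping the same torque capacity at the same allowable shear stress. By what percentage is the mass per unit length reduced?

46.0 %

Equal τ_max and T ⇒ the solid shaft needs d_s³ = d_o³(1−k⁴), so d_s = 247·(1−0.773⁴)^(1/3) = 213.2 mm.
Area ratio A_h/A_s = d_o²(1−k²)/d_s² = (1−k²)/(1−k⁴)^(2/3) = 0.5403.
Mass saving = 1 − 0.5403 = 46.0 %.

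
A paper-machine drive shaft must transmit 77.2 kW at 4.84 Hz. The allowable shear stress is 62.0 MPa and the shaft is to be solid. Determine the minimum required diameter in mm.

ω = 2π·4.84 = 30.41 rad/s, so T = P/ω = 77.2×10³ / 30.41 = 2539 N·m.
For a solid shaft τ_max = 16T/(πd³), so d = (16T/(π τ_allow))^(1/3) = (16·2539/(π·6.20×10^7))^(1/3) = 0.05930 m.

59.3 mm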